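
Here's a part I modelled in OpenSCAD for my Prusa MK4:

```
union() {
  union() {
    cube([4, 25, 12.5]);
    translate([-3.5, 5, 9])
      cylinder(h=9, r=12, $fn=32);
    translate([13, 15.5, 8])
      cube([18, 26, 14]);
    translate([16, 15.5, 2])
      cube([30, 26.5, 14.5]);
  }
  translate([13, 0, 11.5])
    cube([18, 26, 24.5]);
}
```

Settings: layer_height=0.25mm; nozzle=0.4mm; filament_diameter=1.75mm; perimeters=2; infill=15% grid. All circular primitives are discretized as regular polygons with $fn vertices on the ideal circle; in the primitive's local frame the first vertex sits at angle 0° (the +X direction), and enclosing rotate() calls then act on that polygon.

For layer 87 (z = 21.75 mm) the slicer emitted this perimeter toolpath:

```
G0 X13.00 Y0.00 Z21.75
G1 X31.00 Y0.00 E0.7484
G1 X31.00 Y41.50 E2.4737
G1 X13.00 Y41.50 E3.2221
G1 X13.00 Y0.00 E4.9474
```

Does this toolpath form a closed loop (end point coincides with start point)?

Start point (G0): (13.00, 0.00). End point (last G1): the path returns to the start — closed.

yes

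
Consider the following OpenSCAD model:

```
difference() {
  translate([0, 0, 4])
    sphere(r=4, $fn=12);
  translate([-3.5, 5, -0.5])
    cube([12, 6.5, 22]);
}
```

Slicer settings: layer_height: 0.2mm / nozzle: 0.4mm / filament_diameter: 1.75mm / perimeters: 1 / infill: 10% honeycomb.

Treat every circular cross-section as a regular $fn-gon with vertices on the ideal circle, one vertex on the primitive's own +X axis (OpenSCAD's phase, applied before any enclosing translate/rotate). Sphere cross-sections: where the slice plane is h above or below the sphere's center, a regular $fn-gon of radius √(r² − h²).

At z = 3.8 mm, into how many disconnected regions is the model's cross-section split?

1

At z = 3.8 mm: the r=4 sphere contributes a regular 12-gon of circumradius √(4²−0.2²) = 3.995; the cube at (-3.5, 5) is present — its section is the full 12×6.5 rectangle; Subtracting the remaining from the first: starting from the r=4 sphere, the 12×6.5 cube at (-3.5, 5) misses the remaining region (no effect) — 1 connected region. The result has 1 disconnected region.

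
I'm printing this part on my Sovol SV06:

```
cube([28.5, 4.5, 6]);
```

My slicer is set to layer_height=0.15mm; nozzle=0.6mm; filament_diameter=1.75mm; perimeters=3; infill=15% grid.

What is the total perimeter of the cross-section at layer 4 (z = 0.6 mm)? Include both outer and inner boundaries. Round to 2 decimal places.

At z = 0.6 mm: the cube is present — its section is the full 28.5×4.5 rectangle (perimeter 66.00 mm). Overall, the cross-section is a single solid region. Total boundary length (outer) = 66.00 mm.

66.00 mm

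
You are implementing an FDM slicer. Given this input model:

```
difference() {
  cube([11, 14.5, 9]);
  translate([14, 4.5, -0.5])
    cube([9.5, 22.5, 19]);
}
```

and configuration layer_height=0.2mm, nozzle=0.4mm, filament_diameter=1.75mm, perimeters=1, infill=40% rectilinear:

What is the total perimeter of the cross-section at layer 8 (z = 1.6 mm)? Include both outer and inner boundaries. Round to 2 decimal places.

At z = 1.6 mm: the cube is present — its section is the full 11×14.5 rectangle (perimeter 51.00 mm); the cube at (14, 4.5) (footprint 9.5×22.5) is included at this height (perimeter 64.00 mm); Subtracting the remaining from the first: starting from the 11×14.5 cube, the 9.5×22.5 cube at (14, 4.5) misses the remaining region (no effect) — boundary = 51.00 mm. Overall, the cross-section is a single solid region. Total boundary length (outer) = 51.00 mm.

51.00 mm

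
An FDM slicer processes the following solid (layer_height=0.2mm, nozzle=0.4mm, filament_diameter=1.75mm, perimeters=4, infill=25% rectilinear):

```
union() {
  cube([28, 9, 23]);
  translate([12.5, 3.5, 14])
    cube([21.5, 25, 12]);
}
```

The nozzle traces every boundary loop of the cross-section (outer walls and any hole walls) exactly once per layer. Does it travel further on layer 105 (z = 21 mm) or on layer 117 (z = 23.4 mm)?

layer 105 (z = 21 mm)

Layer 105 (z = 21): the cube is present — its section is the full 28×9 rectangle (perimeter 74.00 mm); the cube at (12.5, 3.5) is present — its section is the full 21.5×25 rectangle (perimeter 93.00 mm); Merging all regions: the regions partially overlap (shared area 85.25 mm²), so the edge portions inside another operand are dropped and the merged outline is re-measured after clipping — boundary = 125.00 mm. So its perimeter = 125.00 mm. Layer 117 (z = 23.4): the cube does not reach this height (z outside [0, 23]); the cube at (12.5, 3.5) (footprint 21.5×25) is included at this height (perimeter 93.00 mm); Combining (union): only the 21.5×25 cube at (12.5, 3.5) is present, so the union is just that shape — boundary = 93.00 mm. So its perimeter = 93.00 mm. Layer 105 is larger (125.00 vs 93.00 mm).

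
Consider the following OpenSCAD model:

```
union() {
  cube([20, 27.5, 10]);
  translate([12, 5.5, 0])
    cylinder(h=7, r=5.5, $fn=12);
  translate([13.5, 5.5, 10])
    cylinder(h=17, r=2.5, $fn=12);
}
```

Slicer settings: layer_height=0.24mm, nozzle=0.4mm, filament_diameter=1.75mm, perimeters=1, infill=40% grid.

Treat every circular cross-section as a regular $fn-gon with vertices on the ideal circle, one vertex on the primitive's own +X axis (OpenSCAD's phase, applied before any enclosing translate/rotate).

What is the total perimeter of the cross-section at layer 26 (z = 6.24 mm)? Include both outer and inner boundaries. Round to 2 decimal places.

At z = 6.24 mm: the cube is present — its section is the full 20×27.5 rectangle (perimeter 95.00 mm); the r=5.5 cylinder at (12, 5.5) contributes a regular 12-gon of circumradius 5.5 (perimeter = 2·12·5.500·sin(180°/12) = 34.16 mm); the cylinder at (13.5, 5.5) does not reach this height (z outside [10, 27]); Merging all regions: the r=5.5 cylinder at (12, 5.5) lies entirely inside the 20×27.5 cube, so the union is just the 20×27.5 cube — boundary = 95.00 mm. Overall, the cross-section is a single solid region. Total boundary length (outer) = 95.00 mm.

95.00 mm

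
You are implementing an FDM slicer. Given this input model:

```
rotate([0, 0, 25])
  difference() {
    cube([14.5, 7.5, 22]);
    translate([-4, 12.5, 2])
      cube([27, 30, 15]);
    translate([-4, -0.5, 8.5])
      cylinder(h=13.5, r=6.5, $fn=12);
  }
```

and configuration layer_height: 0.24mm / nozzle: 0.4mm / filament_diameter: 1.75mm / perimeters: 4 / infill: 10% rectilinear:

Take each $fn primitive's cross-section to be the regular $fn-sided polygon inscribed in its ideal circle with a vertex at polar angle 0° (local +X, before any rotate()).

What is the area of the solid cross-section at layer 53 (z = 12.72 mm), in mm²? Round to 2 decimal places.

At z = 12.72 mm: the cube is present — its section is the full 14.5×7.5 rectangle (area 108.75 mm²); the cube at (-4, 12.5) is present — its section is the full 27×30 rectangle (area 810.00 mm²); the r=6.5 cylinder at (-4, -0.5) gives a regular 12-gon of circumradius 6.5 (constant along its height) (area = (12/2)·6.500²·sin(360°/12) = 126.75 mm²); Taking the first minus the rest: starting from the 14.5×7.5 cube (108.75 mm²), the 27×30 cube at (-4, 12.5) misses the remaining region (no effect); the r=6.5 cylinder at (-4, -0.5) partially overlaps it — only the 6.82 mm² overlap (of its 126.75 mm²) is removed, clipping the outline — area = 101.93 mm²; (whole slice rotated 25° about Z — lengths, areas and connectivity unchanged). Overall, the cross-section is a single solid region. Net area = 101.93 mm².

101.93 mm²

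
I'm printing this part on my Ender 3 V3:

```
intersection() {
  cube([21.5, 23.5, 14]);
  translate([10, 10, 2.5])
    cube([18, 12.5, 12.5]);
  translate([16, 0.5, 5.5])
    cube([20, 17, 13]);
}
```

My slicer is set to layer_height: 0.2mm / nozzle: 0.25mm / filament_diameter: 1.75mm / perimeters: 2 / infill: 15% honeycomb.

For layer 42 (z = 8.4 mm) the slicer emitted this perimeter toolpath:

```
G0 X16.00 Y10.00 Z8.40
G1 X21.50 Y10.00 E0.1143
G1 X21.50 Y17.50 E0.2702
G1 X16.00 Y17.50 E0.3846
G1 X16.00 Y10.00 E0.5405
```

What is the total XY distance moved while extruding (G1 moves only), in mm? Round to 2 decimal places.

26.00 mm

Sum the Euclidean lengths of each G1 segment: total = 26.00 mm.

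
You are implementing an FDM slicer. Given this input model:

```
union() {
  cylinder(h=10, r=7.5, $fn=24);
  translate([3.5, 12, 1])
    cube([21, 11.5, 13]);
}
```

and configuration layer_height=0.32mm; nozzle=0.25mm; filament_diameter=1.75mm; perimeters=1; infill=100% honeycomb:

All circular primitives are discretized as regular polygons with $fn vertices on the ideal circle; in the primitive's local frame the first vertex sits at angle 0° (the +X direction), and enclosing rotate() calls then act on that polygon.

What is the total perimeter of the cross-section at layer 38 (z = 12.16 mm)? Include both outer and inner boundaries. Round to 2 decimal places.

65.00 mm

At z = 12.16 mm: the cylinder is not intersected at this z (z outside [0, 10]); the 21×11.5 cube at (3.5, 12) contributes its full rectangle (perimeter 65.00 mm); Taking the union: only the 21×11.5 cube at (3.5, 12) is present, so the union is just that shape — boundary = 65.00 mm. Overall, the cross-section is a single solid region. Total boundary length (outer) = 65.00 mm.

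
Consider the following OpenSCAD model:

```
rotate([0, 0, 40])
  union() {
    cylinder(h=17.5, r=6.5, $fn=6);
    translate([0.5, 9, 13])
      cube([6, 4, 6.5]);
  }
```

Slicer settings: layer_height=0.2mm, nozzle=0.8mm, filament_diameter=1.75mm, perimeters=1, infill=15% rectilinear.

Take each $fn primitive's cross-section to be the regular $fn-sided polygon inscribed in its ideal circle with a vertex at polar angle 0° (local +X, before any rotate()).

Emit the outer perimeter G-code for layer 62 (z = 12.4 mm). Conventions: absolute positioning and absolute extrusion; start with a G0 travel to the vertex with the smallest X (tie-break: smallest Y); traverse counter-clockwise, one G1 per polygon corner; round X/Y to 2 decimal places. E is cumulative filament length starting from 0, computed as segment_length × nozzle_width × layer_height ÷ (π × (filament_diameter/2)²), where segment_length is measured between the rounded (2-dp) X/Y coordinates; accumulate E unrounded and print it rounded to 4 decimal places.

At z = 12.4 mm: the r=6.5 cylinder contributes a regular 6-gon of circumradius 6.5; the cube at (0.5, 9) does not reach this height (z outside [13, 19.5]); Combining (union): only the r=6.5 cylinder is present, so the union is just that shape — 1 connected region; (whole slice rotated 40° about Z — lengths, areas and connectivity unchanged). The outline is a single polygon with 6 vertices. Extrusion per mm of travel: 0.8 × 0.2 / (π × 0.875²) = 0.066520. Accumulating E over each segment gives final E = 2.5945.

G0 X-6.11 Y2.22 Z12.40
G1 X-4.98 Y-4.18 E0.4323
G1 X1.13 Y-6.40 E0.8648
G1 X6.11 Y-2.22 E1.2972
G1 X4.98 Y4.18 E1.7296
G1 X-1.13 Y6.40 E2.1620
G1 X-6.11 Y2.22 E2.5945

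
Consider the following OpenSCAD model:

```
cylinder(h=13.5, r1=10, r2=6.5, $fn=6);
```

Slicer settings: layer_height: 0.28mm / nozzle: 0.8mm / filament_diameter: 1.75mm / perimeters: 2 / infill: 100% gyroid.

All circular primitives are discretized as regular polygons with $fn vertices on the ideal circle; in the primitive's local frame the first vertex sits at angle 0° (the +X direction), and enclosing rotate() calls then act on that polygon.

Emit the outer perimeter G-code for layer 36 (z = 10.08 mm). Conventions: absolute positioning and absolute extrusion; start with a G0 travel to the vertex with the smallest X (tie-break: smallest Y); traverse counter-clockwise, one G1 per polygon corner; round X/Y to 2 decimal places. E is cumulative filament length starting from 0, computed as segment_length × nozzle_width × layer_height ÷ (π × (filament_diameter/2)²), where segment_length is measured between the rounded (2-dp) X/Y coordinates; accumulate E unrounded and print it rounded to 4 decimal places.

At z = 10.08 mm: the cone: at t=0.747 of its height the radius interpolates to r₁+(r₂−r₁)t = 7.387, giving a regular 6-gon of that circumradius. The outline is a single polygon with 6 vertices. Extrusion per mm of travel: 0.8 × 0.28 / (π × 0.875²) = 0.093128. Accumulating E over each segment gives final E = 4.1284.

G0 X-7.39 Y0.00 Z10.08
G1 X-3.69 Y-6.40 E0.6885
G1 X3.69 Y-6.40 E1.3757
G1 X7.39 Y0.00 E2.0642
G1 X3.69 Y6.40 E2.7527
G1 X-3.69 Y6.40 E3.4399
G1 X-7.39 Y0.00 E4.1284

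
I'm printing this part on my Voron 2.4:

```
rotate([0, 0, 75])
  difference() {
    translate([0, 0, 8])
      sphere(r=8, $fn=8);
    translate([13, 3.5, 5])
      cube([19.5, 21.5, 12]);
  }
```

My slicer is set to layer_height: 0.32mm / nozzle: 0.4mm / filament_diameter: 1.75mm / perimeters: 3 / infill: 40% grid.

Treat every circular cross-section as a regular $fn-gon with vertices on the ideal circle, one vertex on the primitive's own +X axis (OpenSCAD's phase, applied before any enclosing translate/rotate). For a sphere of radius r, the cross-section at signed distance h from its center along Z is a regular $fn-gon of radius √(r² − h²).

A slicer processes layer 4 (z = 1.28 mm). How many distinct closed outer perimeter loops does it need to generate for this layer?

1

At z = 1.28 mm: the r=8 sphere contributes a regular 8-gon of circumradius √(8²−6.72²) = 4.341; the cube at (13, 3.5) is not intersected at this z (z outside [5, 17]); After the difference (first − rest): none of the subtracted shapes is present at this height, so the r=8 sphere is unchanged — 1 connected region; (whole slice rotated 75° about Z — lengths, areas and connectivity unchanged). The result has 1 disconnected region.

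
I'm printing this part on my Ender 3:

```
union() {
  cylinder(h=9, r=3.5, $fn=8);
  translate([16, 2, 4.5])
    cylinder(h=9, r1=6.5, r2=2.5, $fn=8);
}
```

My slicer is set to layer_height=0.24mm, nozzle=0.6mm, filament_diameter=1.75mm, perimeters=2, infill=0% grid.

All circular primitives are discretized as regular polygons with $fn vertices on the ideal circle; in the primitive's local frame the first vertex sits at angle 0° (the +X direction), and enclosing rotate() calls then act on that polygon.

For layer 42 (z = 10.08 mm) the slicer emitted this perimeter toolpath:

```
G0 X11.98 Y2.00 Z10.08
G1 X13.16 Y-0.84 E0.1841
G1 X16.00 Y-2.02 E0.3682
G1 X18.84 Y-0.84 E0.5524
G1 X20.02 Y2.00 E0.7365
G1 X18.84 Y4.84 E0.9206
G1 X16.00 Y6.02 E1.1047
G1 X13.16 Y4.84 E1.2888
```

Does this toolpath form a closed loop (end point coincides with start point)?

Start point (G0): (11.98, 2.00). End point (last G1): the path does not return to the start — open.

no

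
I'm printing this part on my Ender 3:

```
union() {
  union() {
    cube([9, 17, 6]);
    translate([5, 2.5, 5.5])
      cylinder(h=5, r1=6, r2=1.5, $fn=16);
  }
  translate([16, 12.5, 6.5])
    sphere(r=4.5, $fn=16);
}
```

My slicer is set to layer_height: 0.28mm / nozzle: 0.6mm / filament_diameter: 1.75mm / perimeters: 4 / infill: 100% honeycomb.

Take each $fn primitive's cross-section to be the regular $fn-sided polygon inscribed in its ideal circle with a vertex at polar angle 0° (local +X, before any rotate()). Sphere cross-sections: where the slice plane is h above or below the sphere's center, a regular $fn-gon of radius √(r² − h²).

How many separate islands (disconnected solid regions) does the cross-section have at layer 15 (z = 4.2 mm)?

At z = 4.2 mm: the 9×17 cube contributes its full rectangle; the cone at (5, 2.5) is not intersected at this z (z outside [5.5, 10.5]); Merging all regions: only the 9×17 cube is present, so the union is just that shape — 1 connected region; the sphere at (16, 12.5): section is a regular 16-gon, circumradius = √(r²−h²) = √(4.5²−2.3²) = 3.868; Merging all regions: the 2 present regions are separate (no shared area or edge), so areas and boundary lengths simply add and each stays a separate island — 2 connected regions. Overall, the cross-section has 2 separate islands. Island count = 2.

2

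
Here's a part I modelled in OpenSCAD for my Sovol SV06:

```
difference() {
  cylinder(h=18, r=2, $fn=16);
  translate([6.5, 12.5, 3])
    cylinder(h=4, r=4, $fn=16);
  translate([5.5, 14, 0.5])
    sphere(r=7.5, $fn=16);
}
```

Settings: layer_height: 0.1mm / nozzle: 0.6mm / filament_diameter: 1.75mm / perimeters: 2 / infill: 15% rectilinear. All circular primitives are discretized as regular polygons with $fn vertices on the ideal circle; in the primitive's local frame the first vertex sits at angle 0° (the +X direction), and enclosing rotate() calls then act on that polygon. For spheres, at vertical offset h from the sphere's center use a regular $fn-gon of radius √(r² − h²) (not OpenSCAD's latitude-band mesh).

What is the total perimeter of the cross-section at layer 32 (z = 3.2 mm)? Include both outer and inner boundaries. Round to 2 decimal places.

At z = 3.2 mm: the cylinder: section is a regular 16-gon, circumradius r=2 (perimeter = 2·16·2.000·sin(180°/16) = 12.49 mm); the r=4 cylinder at (6.5, 12.5) contributes a regular 16-gon of circumradius 4 (perimeter = 2·16·4.000·sin(180°/16) = 24.97 mm); the sphere at (5.5, 14): section is a regular 16-gon, circumradius = √(r²−h²) = √(7.5²−2.7²) = 6.997 (perimeter = 2·16·6.997·sin(180°/16) = 43.68 mm); After the difference (first − rest): starting from the r=2 cylinder, the r=4 cylinder at (6.5, 12.5) misses the remaining region (no effect); the r=7.5 sphere at (5.5, 14) misses the remaining region (no effect) — boundary = 12.49 mm. Overall, the cross-section is a single solid region. Total boundary length (outer) = 12.49 mm.

12.49 mm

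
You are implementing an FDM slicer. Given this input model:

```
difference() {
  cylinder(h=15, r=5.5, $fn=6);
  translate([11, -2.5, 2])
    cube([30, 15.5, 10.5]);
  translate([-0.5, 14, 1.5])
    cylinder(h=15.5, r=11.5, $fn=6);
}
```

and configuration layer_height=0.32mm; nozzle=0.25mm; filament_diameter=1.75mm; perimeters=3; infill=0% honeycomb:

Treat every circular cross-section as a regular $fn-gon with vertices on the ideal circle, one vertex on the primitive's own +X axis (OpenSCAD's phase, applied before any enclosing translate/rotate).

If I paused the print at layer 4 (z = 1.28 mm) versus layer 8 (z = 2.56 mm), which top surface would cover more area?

layer 4 (z = 1.28 mm)

Layer 4 (z = 1.28): the r=5.5 cylinder gives a regular 6-gon of circumradius 5.5 (constant along its height) (area = (6/2)·5.500²·sin(360°/6) = 78.59 mm²); the cube at (11, -2.5) is not intersected at this z (z outside [2, 12.5]); the cylinder at (-0.5, 14) does not reach this height (z outside [1.5, 17]); After the difference (first − rest): none of the subtracted shapes is present at this height, so the r=5.5 cylinder is unchanged — area = 78.59 mm². So its area = 78.59 mm². Layer 8 (z = 2.56): the cylinder: section is a regular 6-gon, circumradius r=5.5 (area = (6/2)·5.500²·sin(360°/6) = 78.59 mm²); the 30×15.5 cube at (11, -2.5) contributes its full rectangle (area 465.00 mm²); the cylinder at (-0.5, 14): section is a regular 6-gon, circumradius r=11.5 (area = (6/2)·11.500²·sin(360°/6) = 343.60 mm²); Subtracting the remaining from the first: starting from the r=5.5 cylinder (78.59 mm²), the 30×15.5 cube at (11, -2.5) misses the remaining region (no effect); the r=11.5 cylinder at (-0.5, 14) partially overlaps it — only the 4.27 mm² overlap (of its 343.60 mm²) is removed, clipping the outline — area = 74.32 mm². So its area = 74.32 mm². Layer 4 is larger (78.59 vs 74.32 mm²).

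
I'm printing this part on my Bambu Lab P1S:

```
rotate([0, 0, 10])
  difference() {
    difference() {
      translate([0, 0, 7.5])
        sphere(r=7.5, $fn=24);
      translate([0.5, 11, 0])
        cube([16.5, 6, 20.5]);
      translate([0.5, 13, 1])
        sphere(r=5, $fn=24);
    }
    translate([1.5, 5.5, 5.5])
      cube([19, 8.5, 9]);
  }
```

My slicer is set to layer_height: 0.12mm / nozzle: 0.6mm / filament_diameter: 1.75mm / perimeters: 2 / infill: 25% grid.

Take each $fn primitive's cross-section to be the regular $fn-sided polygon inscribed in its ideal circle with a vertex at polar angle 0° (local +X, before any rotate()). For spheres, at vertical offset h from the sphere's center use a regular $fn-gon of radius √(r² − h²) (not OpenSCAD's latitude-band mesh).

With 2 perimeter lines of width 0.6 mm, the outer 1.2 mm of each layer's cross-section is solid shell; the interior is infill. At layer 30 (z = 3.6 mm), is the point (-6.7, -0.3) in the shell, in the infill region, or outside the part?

outside

At z = 3.6 mm: the r=7.5 sphere contributes a regular 24-gon of circumradius √(7.5²−3.9²) = 6.406; the cube at (0.5, 11) is present — its section is the full 16.5×6 rectangle; the r=5 sphere at (0.5, 13) contributes a regular 24-gon of circumradius √(5²−2.6²) = 4.271; After the difference (first − rest): starting from the r=7.5 sphere, the 16.5×6 cube at (0.5, 11) misses the remaining region (no effect); the r=5 sphere at (0.5, 13) misses the remaining region (no effect) — 1 connected region; the cube at (1.5, 5.5) is absent (z outside [5.5, 14.5]); Subtracting the remaining from the first: none of the subtracted shapes is present at this height, so that combined region is unchanged — 1 connected region; (rotated 10° about Z; rotation is an isometry so areas/perimeters/island counts are preserved). Overall, the cross-section is a single solid region. Undo the 10° rotation: the query point maps to (-6.650, 0.868) in the un-rotated model frame. The nearest boundary edge runs (-6.41, 0.00)→(-6.19, 1.66); distance from the point to it = 0.36 mm. The point is not inside any of the regions above, so it lies outside the cross-section (0.36 mm from the nearest boundary).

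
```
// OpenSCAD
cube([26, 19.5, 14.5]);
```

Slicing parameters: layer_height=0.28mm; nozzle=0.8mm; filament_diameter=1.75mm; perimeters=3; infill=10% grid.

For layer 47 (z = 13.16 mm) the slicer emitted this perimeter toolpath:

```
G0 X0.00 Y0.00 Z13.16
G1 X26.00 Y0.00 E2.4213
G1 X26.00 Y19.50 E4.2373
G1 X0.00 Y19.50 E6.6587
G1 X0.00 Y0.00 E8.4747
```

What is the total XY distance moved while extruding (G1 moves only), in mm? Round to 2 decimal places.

Sum the Euclidean lengths of each G1 segment: total = 91.00 mm.

91.00 mm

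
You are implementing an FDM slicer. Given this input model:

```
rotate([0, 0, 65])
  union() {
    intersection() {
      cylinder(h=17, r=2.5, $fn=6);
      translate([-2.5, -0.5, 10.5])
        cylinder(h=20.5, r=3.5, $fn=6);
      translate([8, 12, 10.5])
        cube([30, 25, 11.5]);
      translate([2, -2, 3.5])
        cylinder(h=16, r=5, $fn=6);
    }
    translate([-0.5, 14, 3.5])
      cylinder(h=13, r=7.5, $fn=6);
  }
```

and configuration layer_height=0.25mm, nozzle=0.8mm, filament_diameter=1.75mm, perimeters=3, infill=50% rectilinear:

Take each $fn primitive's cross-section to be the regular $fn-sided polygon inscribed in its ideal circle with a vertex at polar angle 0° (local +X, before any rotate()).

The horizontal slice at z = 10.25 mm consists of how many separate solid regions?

At z = 10.25 mm: the r=2.5 cylinder contributes a regular 6-gon of circumradius 2.5; the cylinder at (-2.5, -0.5) is absent (z outside [10.5, 31]); the cube at (8, 12) does not reach this height (z outside [10.5, 22]); the cylinder at (2, -2): section is a regular 6-gon, circumradius r=5; After intersecting: at least one operand is absent at this height, so nothing remains; the cylinder at (-0.5, 14): section is a regular 6-gon, circumradius r=7.5; Taking the union: only the r=7.5 cylinder at (-0.5, 14) is present, so the union is just that shape — 1 connected region; (whole slice rotated 65° about Z — lengths, areas and connectivity unchanged). The result has 1 disconnected region.

1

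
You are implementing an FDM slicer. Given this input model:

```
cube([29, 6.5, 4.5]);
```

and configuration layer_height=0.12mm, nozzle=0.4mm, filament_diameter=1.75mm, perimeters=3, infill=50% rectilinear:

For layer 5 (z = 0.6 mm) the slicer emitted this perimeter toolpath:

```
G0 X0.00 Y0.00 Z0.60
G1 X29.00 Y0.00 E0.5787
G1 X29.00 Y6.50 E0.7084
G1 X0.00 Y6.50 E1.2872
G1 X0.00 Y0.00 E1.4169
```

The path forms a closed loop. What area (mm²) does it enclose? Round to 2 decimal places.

188.50 mm²

Apply the shoelace formula to the sequence of (X, Y) vertices; enclosed area = 188.50 mm².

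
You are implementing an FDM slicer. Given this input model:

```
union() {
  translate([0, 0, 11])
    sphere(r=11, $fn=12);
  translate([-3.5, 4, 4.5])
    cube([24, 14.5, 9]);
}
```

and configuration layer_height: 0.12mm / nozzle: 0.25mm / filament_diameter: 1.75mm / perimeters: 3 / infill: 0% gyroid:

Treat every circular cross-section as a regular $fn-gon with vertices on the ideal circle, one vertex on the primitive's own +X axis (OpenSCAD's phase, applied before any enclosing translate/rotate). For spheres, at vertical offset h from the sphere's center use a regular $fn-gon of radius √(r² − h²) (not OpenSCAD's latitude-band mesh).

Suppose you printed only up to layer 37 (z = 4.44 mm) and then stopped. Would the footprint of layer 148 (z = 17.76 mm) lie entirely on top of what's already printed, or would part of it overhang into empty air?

Compare the two slices. At z = 4.44: the r=11 sphere contributes a regular 12-gon of circumradius √(11²−6.56²) = 8.830 (area = (12/2)·8.830²·sin(360°/12) = 233.90 mm²); the cube at (-3.5, 4) is not intersected at this z (z outside [4.5, 13.5]); Taking the union: only the r=11 sphere is present, so the union is just that shape — area = 233.90 mm². At z = 17.76: the r=11 sphere contributes a regular 12-gon of circumradius √(11²−6.76²) = 8.678 (area = (12/2)·8.678²·sin(360°/12) = 225.91 mm²); the cube at (-3.5, 4) is absent (z outside [4.5, 13.5]); Combining (union): only the r=11 sphere is present, so the union is just that shape — area = 225.91 mm². Checking containment: the cross-section at z = 17.76 is a subset of the cross-section at z = 4.44.

entirely on top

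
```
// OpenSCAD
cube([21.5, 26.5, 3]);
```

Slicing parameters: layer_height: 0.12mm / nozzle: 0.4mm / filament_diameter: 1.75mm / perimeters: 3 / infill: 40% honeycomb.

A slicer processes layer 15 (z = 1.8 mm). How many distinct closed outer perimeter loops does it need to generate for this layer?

1

At z = 1.8 mm: the cube (footprint 21.5×26.5) is included at this height. The result has 1 disconnected region.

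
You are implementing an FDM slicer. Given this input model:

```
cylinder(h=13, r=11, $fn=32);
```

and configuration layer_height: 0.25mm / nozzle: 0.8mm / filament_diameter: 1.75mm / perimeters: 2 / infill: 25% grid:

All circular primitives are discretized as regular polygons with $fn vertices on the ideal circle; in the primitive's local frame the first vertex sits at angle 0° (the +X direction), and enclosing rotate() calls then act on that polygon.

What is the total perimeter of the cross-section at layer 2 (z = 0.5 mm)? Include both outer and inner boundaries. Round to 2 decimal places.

At z = 0.5 mm: the r=11 cylinder contributes a regular 32-gon of circumradius 11 (perimeter = 2·32·11.000·sin(180°/32) = 69.00 mm). Overall, the cross-section is a single solid region. Total boundary length (outer) = 69.00 mm.

69.00 mm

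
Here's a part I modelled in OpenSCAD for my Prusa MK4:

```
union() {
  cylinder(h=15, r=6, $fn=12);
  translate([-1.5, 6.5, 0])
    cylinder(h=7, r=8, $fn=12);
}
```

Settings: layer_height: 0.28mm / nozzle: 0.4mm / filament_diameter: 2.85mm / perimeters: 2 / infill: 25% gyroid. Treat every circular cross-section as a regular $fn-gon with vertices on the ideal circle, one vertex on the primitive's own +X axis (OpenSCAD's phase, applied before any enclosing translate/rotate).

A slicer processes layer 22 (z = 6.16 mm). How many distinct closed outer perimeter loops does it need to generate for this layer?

1

At z = 6.16 mm: the r=6 cylinder contributes a regular 12-gon of circumradius 6; the r=8 cylinder at (-1.5, 6.5) contributes a regular 12-gon of circumradius 8; Combining (union): the regions partially overlap (shared area 58.17 mm²), so overlapping operands fuse into one piece — 1 connected region. The result has 1 disconnected region.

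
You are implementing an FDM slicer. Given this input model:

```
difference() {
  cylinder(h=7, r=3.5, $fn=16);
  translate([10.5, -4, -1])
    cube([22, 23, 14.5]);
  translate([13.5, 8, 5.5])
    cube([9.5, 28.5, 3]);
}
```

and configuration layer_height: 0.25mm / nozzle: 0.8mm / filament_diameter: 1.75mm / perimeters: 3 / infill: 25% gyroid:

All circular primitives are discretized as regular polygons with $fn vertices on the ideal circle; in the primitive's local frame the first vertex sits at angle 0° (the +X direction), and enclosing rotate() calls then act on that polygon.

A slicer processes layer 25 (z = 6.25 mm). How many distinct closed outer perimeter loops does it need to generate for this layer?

1

At z = 6.25 mm: the r=3.5 cylinder gives a regular 16-gon of circumradius 3.5 (constant along its height); the 22×23 cube at (10.5, -4) contributes its full rectangle; the cube at (13.5, 8) is present — its section is the full 9.5×28.5 rectangle; Subtracting the remaining from the first: starting from the r=3.5 cylinder, the 22×23 cube at (10.5, -4) misses the remaining region (no effect); the 9.5×28.5 cube at (13.5, 8) misses the remaining region (no effect) — 1 connected region. The result has 1 disconnected region.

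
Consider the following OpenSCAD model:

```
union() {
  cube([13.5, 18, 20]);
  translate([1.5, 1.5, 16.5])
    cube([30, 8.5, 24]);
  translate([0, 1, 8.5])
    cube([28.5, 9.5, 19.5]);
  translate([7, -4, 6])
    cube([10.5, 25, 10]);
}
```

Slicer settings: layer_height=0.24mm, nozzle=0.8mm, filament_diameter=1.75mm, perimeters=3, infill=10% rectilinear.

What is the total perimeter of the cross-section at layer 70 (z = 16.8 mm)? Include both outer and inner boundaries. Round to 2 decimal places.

At z = 16.8 mm: the cube (footprint 13.5×18) is included at this height (perimeter 63.00 mm); the cube at (1.5, 1.5) (footprint 30×8.5) is included at this height (perimeter 77.00 mm); the 28.5×9.5 cube at (0, 1) contributes its full rectangle (perimeter 76.00 mm); the cube at (7, -4) is absent (z outside [6, 16]); Taking the union: the regions partially overlap (shared area 357.75 mm²), so the edge portions inside another operand are dropped and the merged outline is re-measured after clipping — boundary = 99.00 mm. Overall, the cross-section is a single solid region. Total boundary length (outer) = 99.00 mm.

99.00 mm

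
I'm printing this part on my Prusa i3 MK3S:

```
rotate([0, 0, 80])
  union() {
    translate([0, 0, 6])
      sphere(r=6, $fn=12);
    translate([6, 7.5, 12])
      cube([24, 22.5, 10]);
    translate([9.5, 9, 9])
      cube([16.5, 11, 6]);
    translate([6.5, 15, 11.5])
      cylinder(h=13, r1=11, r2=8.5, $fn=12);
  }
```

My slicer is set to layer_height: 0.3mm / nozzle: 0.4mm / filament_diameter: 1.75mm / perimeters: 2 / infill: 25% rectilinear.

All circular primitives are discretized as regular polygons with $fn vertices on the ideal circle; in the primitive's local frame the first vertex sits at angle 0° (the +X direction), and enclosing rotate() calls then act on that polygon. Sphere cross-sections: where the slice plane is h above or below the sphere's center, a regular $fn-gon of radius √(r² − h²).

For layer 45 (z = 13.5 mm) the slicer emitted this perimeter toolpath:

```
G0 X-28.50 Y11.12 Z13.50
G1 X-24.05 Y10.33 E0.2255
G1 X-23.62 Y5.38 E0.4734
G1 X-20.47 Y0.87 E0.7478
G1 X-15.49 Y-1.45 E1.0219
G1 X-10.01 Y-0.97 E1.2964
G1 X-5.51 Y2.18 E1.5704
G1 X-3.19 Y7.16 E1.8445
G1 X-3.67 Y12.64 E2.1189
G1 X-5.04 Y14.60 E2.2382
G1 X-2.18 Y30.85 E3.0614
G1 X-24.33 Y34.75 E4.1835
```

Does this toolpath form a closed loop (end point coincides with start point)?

Start point (G0): (-28.50, 11.12). End point (last G1): the path does not return to the start — open.

no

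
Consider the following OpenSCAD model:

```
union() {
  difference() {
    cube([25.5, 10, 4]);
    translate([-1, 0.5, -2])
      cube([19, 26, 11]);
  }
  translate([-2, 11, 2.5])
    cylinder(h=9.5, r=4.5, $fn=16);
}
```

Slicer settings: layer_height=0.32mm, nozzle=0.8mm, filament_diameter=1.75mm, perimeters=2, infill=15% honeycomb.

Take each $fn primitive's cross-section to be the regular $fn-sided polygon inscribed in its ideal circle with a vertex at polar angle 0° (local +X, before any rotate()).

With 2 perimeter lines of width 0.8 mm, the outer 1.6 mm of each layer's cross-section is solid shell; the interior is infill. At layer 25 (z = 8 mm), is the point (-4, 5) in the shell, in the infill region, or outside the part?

outside

At z = 8 mm: the cube is absent (z outside [0, 4]); the cube at (-1, 0.5) is present — its section is the full 19×26 rectangle; Taking the first minus the rest: the first operand is absent here, so nothing remains; the r=4.5 cylinder at (-2, 11) contributes a regular 16-gon of circumradius 4.5; Merging all regions: only the r=4.5 cylinder at (-2, 11) is present, so the union is just that shape — 1 connected region. Overall, the cross-section is a single solid region. The nearest boundary edge runs (-3.72, 6.84)→(-2.00, 6.50); distance from the point to it = 1.86 mm. The point is not inside any of the regions above, so it lies outside the cross-section (1.86 mm from the nearest boundary).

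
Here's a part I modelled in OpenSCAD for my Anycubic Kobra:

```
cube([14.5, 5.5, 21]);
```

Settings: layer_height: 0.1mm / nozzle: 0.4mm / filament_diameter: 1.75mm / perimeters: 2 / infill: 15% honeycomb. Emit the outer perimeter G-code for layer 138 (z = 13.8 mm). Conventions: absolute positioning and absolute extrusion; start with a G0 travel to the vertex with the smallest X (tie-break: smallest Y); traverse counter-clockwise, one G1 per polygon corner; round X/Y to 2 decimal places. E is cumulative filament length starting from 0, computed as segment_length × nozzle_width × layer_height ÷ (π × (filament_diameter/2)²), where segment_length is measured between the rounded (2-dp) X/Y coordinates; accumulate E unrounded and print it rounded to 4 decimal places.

At z = 13.8 mm: the 14.5×5.5 cube contributes its full rectangle. The outline is a single polygon with 4 vertices. Extrusion per mm of travel: 0.4 × 0.1 / (π × 0.875²) = 0.016630. Accumulating E over each segment gives final E = 0.6652.

G0 X0.00 Y0.00 Z13.80
G1 X14.50 Y0.00 E0.2411
G1 X14.50 Y5.50 E0.3326
G1 X0.00 Y5.50 E0.5737
G1 X0.00 Y0.00 E0.6652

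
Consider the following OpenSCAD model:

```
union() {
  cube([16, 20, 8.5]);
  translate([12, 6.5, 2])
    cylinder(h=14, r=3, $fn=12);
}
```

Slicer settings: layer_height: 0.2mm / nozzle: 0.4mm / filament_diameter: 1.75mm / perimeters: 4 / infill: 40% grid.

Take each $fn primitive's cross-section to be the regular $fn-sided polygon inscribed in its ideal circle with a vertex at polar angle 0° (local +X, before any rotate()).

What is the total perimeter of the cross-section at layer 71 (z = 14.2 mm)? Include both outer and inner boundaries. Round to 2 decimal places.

At z = 14.2 mm: the cube does not reach this height (z outside [0, 8.5]); the r=3 cylinder at (12, 6.5) gives a regular 12-gon of circumradius 3 (constant along its height) (perimeter = 2·12·3.000·sin(180°/12) = 18.63 mm); Combining (union): only the r=3 cylinder at (12, 6.5) is present, so the union is just that shape — boundary = 18.63 mm. Overall, the cross-section is a single solid region. Total boundary length (outer) = 18.63 mm.

18.63 mm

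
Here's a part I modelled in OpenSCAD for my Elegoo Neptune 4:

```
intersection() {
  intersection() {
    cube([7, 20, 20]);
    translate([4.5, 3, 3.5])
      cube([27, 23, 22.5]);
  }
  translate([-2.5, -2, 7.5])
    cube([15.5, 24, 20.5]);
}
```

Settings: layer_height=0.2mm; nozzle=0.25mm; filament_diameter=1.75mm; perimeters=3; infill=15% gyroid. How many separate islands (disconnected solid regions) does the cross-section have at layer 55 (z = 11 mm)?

At z = 11 mm: the cube is present — its section is the full 7×20 rectangle; the cube at (4.5, 3) (footprint 27×23) is included at this height; After intersecting: the 27×23 cube at (4.5, 3) partially overlaps the 7×20 cube; clipping to the common part keeps 42.50 mm² — 1 connected region; the cube at (-2.5, -2) (footprint 15.5×24) is included at this height; Taking the intersection: that combined region lies inside the 15.5×24 cube at (-2.5, -2), so it is kept whole — 1 connected region. Overall, the cross-section is a single solid region. Island count = 1.

1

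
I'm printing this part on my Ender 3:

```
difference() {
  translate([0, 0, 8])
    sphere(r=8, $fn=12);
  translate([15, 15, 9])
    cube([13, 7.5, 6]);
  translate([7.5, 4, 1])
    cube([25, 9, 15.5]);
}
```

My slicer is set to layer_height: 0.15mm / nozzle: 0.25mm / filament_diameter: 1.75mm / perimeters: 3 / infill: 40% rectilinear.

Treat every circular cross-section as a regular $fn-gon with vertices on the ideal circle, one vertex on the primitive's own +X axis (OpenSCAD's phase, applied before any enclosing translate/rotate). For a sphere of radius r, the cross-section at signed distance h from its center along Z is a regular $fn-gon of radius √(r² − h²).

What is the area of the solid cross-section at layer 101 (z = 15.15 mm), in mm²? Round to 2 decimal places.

38.63 mm²

At z = 15.15 mm: the r=8 sphere slices to a regular 12-gon of circumradius 3.589 (√(r²−h²) with h=7.15 from center) (area = (12/2)·3.589²·sin(360°/12) = 38.63 mm²); the cube at (15, 15) is absent (z outside [9, 15]); the 25×9 cube at (7.5, 4) contributes its full rectangle (area 225.00 mm²); After the difference (first − rest): starting from the r=8 sphere (38.63 mm²), the 25×9 cube at (7.5, 4) misses the remaining region (no effect) — area = 38.63 mm². Overall, the cross-section is a single solid region. Net area = 38.63 mm².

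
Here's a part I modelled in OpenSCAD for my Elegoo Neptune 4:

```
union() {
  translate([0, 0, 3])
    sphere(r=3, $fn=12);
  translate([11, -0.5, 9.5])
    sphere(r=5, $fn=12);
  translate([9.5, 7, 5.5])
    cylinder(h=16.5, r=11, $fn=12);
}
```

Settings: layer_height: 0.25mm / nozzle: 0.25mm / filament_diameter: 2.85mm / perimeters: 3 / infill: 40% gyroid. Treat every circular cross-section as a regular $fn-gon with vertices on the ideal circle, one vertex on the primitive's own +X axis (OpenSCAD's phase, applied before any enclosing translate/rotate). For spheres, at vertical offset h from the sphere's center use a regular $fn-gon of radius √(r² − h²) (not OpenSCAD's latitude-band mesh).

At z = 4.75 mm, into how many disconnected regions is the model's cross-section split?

At z = 4.75 mm: the sphere: section is a regular 12-gon, circumradius = √(r²−h²) = √(3²−1.75²) = 2.437; the sphere at (11, -0.5): section is a regular 12-gon, circumradius = √(r²−h²) = √(5²−4.75²) = 1.561; the cylinder at (9.5, 7) is absent (z outside [5.5, 22]); Merging all regions: the 2 present regions are separate (no shared area or edge), so areas and boundary lengths simply add and each stays a separate island — 2 connected regions. The result has 2 disconnected regions.

2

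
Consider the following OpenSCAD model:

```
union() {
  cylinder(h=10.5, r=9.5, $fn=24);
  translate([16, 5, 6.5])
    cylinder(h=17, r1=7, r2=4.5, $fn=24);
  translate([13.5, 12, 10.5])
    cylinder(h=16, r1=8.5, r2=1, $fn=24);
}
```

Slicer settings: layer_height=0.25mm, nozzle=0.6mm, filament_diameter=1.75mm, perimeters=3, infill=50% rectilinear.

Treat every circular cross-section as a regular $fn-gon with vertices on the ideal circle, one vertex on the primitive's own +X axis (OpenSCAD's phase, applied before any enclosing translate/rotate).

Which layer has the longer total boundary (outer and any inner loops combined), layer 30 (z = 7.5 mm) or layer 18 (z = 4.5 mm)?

layer 30 (z = 7.5 mm)

Layer 30 (z = 7.5): the r=9.5 cylinder gives a regular 24-gon of circumradius 9.5 (constant along its height) (perimeter = 2·24·9.500·sin(180°/24) = 59.52 mm); the cone at (16, 5): at t=0.059 of its height the radius interpolates to r₁+(r₂−r₁)t = 6.853, giving a regular 24-gon of that circumradius (perimeter = 2·24·6.853·sin(180°/24) = 42.94 mm); the cone at (13.5, 12) is not intersected at this z (z outside [10.5, 26.5]); Merging all regions: the 2 present regions are separate (no shared area or edge), so areas and boundary lengths simply add and each stays a separate island — boundary = 102.46 mm. So its perimeter = 102.46 mm. Layer 18 (z = 4.5): the cylinder: section is a regular 24-gon, circumradius r=9.5 (perimeter = 2·24·9.500·sin(180°/24) = 59.52 mm); the cone at (16, 5) is not intersected at this z (z outside [6.5, 23.5]); the cone at (13.5, 12) is not intersected at this z (z outside [10.5, 26.5]); Merging all regions: only the r=9.5 cylinder is present, so the union is just that shape — boundary = 59.52 mm. So its perimeter = 59.52 mm. Layer 30 is larger (102.46 vs 59.52 mm).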